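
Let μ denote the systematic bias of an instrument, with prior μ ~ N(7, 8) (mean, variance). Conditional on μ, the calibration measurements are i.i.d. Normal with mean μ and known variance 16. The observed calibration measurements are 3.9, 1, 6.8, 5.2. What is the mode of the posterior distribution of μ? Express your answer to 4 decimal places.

n = 4; x̄ = (3.9 + 1 + 6.8 + 5.2)/4 = 16.9/4 = 4.225.
For a Normal prior and Normal likelihood with known variance, the posterior is Normal; its mode equals its mean, the precision-weighted average.
Prior precision 1/σ₀² = 1/8 = 0.125; data precision n/σ² = 4/16 = 0.25.
μ̂ = (0.125·7 + 0.25·4.225) / (0.125 + 0.25) = 1.93125/0.375 = 5.1500.

μ̂_MAP = 5.1500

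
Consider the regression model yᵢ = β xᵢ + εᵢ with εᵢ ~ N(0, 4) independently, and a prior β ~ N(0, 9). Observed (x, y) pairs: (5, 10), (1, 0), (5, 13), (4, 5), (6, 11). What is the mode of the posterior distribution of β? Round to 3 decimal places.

log p(β | y) = −Σ(yᵢ − βxᵢ)²/(2·4) − β²/(2·9) + const.
Setting the derivative to zero: Σxᵢ(yᵢ − βxᵢ)/4 − β/9 = 0, so β = Σxᵢyᵢ / (Σxᵢ² + σ²/τ²).
Σxᵢyᵢ = 5·10 + 1·0 + 5·13 + 4·5 + 6·11 = 201; Σxᵢ² = 103; σ²/τ² = 4/9.
β̂_MAP = 201 / (103 + 4/9) = 201/(931/9) = 1809/931 ≈ 1.943.

β̂_MAP = 1.943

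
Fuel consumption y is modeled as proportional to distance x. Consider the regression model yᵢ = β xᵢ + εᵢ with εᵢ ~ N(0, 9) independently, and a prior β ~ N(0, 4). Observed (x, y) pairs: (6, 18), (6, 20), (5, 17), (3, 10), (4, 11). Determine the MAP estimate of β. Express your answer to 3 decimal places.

β̂_MAP = 3.115

log p(β | y) = −Σ(yᵢ − βxᵢ)²/(2·9) − β²/(2·4) + const.
Setting the derivative to zero: Σxᵢ(yᵢ − βxᵢ)/9 − β/4 = 0, so β = Σxᵢyᵢ / (Σxᵢ² + σ²/τ²).
Σxᵢyᵢ = 6·18 + 6·20 + 5·17 + 3·10 + 4·11 = 387; Σxᵢ² = 122; σ²/τ² = 2.25.
β̂_MAP = 387 / (122 + 2.25) = 387/124.25 ≈ 3.115.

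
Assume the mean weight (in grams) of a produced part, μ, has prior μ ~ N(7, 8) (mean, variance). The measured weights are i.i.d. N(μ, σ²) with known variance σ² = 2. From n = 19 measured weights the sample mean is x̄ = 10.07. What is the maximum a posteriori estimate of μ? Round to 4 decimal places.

n = 19, x̄ = 10.07.
For a Normal prior and Normal likelihood with known variance, the posterior is Normal; its mode equals its mean, the precision-weighted average.
Prior precision 1/σ₀² = 1/8 = 0.125; data precision n/σ² = 19/2 = 9.5.
μ̂ = (0.125·7 + 9.5·10.07) / (0.125 + 9.5) = 96.54/9.625 = 19308/1925 ≈ 10.0301.

μ̂_MAP = 10.0301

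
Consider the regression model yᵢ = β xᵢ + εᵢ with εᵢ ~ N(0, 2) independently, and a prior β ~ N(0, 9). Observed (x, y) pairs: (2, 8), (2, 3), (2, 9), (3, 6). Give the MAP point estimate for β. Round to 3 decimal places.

β̂_MAP = 2.733

log p(β | y) = −Σ(yᵢ − βxᵢ)²/(2·2) − β²/(2·9) + const.
Setting the derivative to zero: Σxᵢ(yᵢ − βxᵢ)/2 − β/9 = 0, so β = Σxᵢyᵢ / (Σxᵢ² + σ²/τ²).
Σxᵢyᵢ = 2·8 + 2·3 + 2·9 + 3·6 = 58; Σxᵢ² = 21; σ²/τ² = 2/9.
β̂_MAP = 58 / (21 + 2/9) = 58/(191/9) = 522/191 ≈ 2.733.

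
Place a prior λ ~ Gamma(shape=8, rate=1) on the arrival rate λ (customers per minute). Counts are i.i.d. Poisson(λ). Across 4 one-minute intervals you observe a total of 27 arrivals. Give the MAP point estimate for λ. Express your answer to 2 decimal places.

λ̂_MAP = 6.80

Σxᵢ = 27, n = 4.
Posterior ∝ λ^7e^(−1λ) · λ^27e^(−4λ) = λ^34e^(−5λ), i.e. Gamma(shape=35, rate=5).
The mode of a Gamma(a, b) with a ≥ 1 (shape–rate) is (a−1)/b = 34/5 ≈ 6.80.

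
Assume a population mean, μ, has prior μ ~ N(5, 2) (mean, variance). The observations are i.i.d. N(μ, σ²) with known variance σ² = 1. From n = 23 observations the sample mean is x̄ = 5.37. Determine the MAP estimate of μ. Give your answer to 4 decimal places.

μ̂_MAP = 5.3621

n = 23, x̄ = 5.37.
For a Normal prior and Normal likelihood with known variance, the posterior is Normal; its mode equals its mean, the precision-weighted average.
Prior precision 1/σ₀² = 1/2 = 0.5; data precision n/σ² = 23/1 = 23.
μ̂ = (0.5·5 + 23·5.37) / (0.5 + 23) = 126.01/23.5 = 12601/2350 ≈ 5.3621.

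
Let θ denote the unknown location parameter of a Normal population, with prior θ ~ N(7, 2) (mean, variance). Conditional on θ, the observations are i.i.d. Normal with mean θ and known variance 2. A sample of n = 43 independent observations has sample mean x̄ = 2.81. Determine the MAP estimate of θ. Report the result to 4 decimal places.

n = 43, x̄ = 2.81.
For a Normal prior and Normal likelihood with known variance, the posterior is Normal; its mode equals its mean, the precision-weighted average.
Prior precision 1/σ₀² = 1/2 = 0.5; data precision n/σ² = 43/2 = 21.5.
θ̂ = (0.5·7 + 21.5·2.81) / (0.5 + 21.5) = 63.915/22 = 12783/4400 ≈ 2.9052.

θ̂_MAP = 2.9052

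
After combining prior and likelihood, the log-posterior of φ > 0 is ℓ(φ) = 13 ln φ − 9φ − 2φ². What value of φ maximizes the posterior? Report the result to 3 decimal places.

ℓ'(φ) = 13/φ − 9 − 4φ. Setting this to zero and multiplying by φ: 4φ² + 9φ − 13 = 0.
φ = (−9 + √(9² + 4·4·13)) / (2·4) = (−9 + √289) / 8 = (−9 + 17)/8 = 1.
ℓ''(φ) = −13/φ² − 4 < 0, confirming a maximum.

φ̂_MAP = 1.000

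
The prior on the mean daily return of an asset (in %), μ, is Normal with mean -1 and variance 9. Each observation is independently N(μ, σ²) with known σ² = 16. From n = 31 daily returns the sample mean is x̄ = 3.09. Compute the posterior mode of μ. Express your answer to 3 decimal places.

n = 31, x̄ = 3.09.
For a Normal prior and Normal likelihood with known variance, the posterior is Normal; its mode equals its mean, the precision-weighted average.
Prior precision 1/σ₀² = 1/9; data precision n/σ² = 31/16 = 1.9375.
μ̂ = ((1/9)·(-1) + 1.9375·3.09) / (1/9 + 1.9375) = (84611/14400)/(295/144) = 84611/29500 ≈ 2.868.

μ̂_MAP = 2.868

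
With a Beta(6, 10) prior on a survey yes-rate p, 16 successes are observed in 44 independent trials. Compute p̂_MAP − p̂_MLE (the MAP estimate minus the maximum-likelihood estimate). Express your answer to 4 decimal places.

Posterior is Beta(22, 38); MAP = (22−1)/(60−2) = 21/58 ≈ 0.36207.
MLE ignores the prior: p̂_MLE = k/n = 16/44 ≈ 0.36364.
Difference = 21/58 − 16/44 = -1/638 ≈ -0.0016.

MAP − MLE = -0.0016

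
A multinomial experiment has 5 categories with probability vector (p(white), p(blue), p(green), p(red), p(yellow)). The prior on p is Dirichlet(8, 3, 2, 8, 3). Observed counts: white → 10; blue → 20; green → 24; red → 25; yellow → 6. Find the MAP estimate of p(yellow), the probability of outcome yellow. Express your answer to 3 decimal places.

The posterior is Dirichlet(αᵢ + nᵢ) = Dirichlet(18, 23, 26, 33, 9).
For a Dirichlet(a₁,…,a_K) with all aᵢ > 1, the mode has j-th component (aⱼ − 1)/(Σaᵢ − K).
Here Σaᵢ = 109 and K = 5, so p(yellow) = (9 − 1)/(109 − 5) = 8/104 ≈ 0.077.

MAP estimate of p(yellow) = 0.077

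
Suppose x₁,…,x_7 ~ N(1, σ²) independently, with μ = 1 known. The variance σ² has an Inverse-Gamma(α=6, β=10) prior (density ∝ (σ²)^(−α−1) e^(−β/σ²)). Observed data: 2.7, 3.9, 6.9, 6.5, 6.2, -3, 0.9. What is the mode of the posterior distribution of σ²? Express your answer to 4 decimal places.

σ̂²_MAP = 6.6386

Sum of squared deviations about the known mean: SS = (2.7−1)² + (3.9−1)² + (6.9−1)² + (6.5−1)² + (6.2−1)² + (-3−1)² + (0.9−1)² = 119.41.
The Normal likelihood contributes (σ²)^(−n/2) exp(−SS/(2σ²)), so the posterior is Inverse-Gamma(α + n/2, β + SS/2) = Inverse-Gamma(9.5, 69.705).
The mode of Inverse-Gamma(a, b) is b/(a+1) = 69.705/10.5 ≈ 6.6386.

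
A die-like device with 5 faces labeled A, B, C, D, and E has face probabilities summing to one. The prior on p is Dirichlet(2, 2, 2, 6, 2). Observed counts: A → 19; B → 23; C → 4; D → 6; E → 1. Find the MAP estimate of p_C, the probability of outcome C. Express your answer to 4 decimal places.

The posterior is Dirichlet(αᵢ + nᵢ) = Dirichlet(21, 25, 6, 12, 3).
For a Dirichlet(a₁,…,a_K) with all aᵢ > 1, the mode has j-th component (aⱼ − 1)/(Σaᵢ − K).
Here Σaᵢ = 67 and K = 5, so p_C = (6 − 1)/(67 − 5) = 5/62 ≈ 0.0806.

MAP estimate of p_C = 0.0806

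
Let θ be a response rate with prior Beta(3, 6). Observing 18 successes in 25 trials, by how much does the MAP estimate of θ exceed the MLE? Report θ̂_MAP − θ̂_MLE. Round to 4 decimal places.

Posterior is Beta(21, 13); MAP = (21−1)/(34−2) = 20/32 ≈ 0.62500.
MLE ignores the prior: θ̂_MLE = k/n = 18/25 ≈ 0.72000.
Difference = 20/32 − 18/25 = -19/200 ≈ -0.0950.

MAP − MLE = -0.0950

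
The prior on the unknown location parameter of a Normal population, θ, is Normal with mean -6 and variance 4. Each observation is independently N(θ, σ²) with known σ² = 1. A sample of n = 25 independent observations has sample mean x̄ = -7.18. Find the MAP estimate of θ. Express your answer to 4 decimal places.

n = 25, x̄ = -7.18.
For a Normal prior and Normal likelihood with known variance, the posterior is Normal; its mode equals its mean, the precision-weighted average.
Prior precision 1/σ₀² = 1/4 = 0.25; data precision n/σ² = 25/1 = 25.
θ̂ = (0.25·(-6) + 25·(-7.18)) / (0.25 + 25) = (-181)/25.25 = -724/101 ≈ -7.1683.

θ̂_MAP = -7.1683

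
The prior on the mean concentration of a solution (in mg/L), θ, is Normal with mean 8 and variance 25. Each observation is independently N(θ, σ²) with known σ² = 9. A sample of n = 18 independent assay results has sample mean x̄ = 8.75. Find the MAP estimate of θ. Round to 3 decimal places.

n = 18, x̄ = 8.75.
For a Normal prior and Normal likelihood with known variance, the posterior is Normal; its mode equals its mean, the precision-weighted average.
Prior precision 1/σ₀² = 1/25 = 0.04; data precision n/σ² = 18/9 = 2.
θ̂ = (0.04·8 + 2·8.75) / (0.04 + 2) = 17.82/2.04 = 297/34 ≈ 8.735.

θ̂_MAP = 8.735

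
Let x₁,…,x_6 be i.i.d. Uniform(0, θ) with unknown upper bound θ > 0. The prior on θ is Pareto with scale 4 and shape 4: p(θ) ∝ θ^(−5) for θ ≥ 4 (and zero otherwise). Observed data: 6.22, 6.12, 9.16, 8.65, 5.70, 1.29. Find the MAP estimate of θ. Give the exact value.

θ̂_MAP = 9.16

The Uniform(0, θ) likelihood is θ^(−n) for θ ≥ max(xᵢ), zero otherwise. Here max(xᵢ) = 9.16.
Posterior ∝ θ^(−5) · θ^(−6) = θ^(−11) on θ ≥ max(4, 9.16) = 9.16.
This density is strictly decreasing in θ, so the posterior mode lies at the lower boundary of the support.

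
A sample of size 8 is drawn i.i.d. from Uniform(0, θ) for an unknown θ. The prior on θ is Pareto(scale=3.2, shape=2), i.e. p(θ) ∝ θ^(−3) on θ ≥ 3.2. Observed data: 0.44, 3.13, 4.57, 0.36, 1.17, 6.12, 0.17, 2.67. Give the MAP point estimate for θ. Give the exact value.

θ̂_MAP = 6.12

The Uniform(0, θ) likelihood is θ^(−n) for θ ≥ max(xᵢ), zero otherwise. Here max(xᵢ) = 6.12.
Posterior ∝ θ^(−3) · θ^(−8) = θ^(−11) on θ ≥ max(3.2, 6.12) = 6.12.
This density is strictly decreasing in θ, so the posterior mode lies at the lower boundary of the support.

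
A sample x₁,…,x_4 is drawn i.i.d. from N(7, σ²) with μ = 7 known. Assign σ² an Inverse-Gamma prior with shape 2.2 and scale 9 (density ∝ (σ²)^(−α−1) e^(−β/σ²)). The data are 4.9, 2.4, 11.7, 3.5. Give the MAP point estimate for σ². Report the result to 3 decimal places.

Sum of squared deviations about the known mean: SS = (4.9−7)² + (2.4−7)² + (11.7−7)² + (3.5−7)² = 59.91.
The Normal likelihood contributes (σ²)^(−n/2) exp(−SS/(2σ²)), so the posterior is Inverse-Gamma(α + n/2, β + SS/2) = Inverse-Gamma(4.2, 38.955).
The mode of Inverse-Gamma(a, b) is b/(a+1) = 38.955/5.2 ≈ 7.491.

σ̂²_MAP = 7.491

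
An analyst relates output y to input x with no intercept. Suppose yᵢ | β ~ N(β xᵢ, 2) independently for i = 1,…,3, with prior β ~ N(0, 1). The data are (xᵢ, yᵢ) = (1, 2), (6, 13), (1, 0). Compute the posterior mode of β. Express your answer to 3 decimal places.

log p(β | y) = −Σ(yᵢ − βxᵢ)²/(2·2) − β²/(2·1) + const.
Setting the derivative to zero: Σxᵢ(yᵢ − βxᵢ)/2 − β/1 = 0, so β = Σxᵢyᵢ / (Σxᵢ² + σ²/τ²).
Σxᵢyᵢ = 1·2 + 6·13 + 1·0 = 80; Σxᵢ² = 38; σ²/τ² = 2.
β̂_MAP = 80 / (38 + 2) = 80/40 ≈ 2.000.

β̂_MAP = 2.000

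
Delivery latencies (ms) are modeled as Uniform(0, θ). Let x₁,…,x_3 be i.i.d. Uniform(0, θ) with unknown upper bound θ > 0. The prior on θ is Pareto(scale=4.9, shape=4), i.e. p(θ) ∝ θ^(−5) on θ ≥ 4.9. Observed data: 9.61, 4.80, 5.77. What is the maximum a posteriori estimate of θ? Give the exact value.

θ̂_MAP = 9.61

The Uniform(0, θ) likelihood is θ^(−n) for θ ≥ max(xᵢ), zero otherwise. Here max(xᵢ) = 9.61.
Posterior ∝ θ^(−5) · θ^(−3) = θ^(−8) on θ ≥ max(4.9, 9.61) = 9.61.
This density is strictly decreasing in θ, so the posterior mode lies at the lower boundary of the support.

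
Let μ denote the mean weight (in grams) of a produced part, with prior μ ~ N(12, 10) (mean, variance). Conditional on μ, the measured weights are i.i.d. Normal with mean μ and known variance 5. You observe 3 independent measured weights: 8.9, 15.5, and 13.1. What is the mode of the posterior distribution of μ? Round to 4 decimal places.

n = 3; x̄ = (8.9 + 15.5 + 13.1)/3 = 37.5/3 = 12.5.
For a Normal prior and Normal likelihood with known variance, the posterior is Normal; its mode equals its mean, the precision-weighted average.
Prior precision 1/σ₀² = 1/10 = 0.1; data precision n/σ² = 3/5 = 0.6.
μ̂ = (0.1·12 + 0.6·12.5) / (0.1 + 0.6) = 8.7/0.7 = 87/7 ≈ 12.4286.

μ̂_MAP = 12.4286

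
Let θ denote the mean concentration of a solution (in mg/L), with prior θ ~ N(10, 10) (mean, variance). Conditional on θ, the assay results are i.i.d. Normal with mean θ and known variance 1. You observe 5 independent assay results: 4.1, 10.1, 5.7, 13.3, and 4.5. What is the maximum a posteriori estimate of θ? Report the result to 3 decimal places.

θ̂_MAP = 7.588

n = 5; x̄ = (4.1 + 10.1 + 5.7 + 13.3 + 4.5)/5 = 37.7/5 = 7.54.
For a Normal prior and Normal likelihood with known variance, the posterior is Normal; its mode equals its mean, the precision-weighted average.
Prior precision 1/σ₀² = 1/10 = 0.1; data precision n/σ² = 5/1 = 5.
θ̂ = (0.1·10 + 5·7.54) / (0.1 + 5) = 38.7/5.1 = 129/17 ≈ 7.588.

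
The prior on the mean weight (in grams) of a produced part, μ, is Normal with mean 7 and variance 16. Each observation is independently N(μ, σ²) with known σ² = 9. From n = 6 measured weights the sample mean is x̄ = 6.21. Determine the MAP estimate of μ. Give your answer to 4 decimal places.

μ̂_MAP = 6.2777

n = 6, x̄ = 6.21.
For a Normal prior and Normal likelihood with known variance, the posterior is Normal; its mode equals its mean, the precision-weighted average.
Prior precision 1/σ₀² = 1/16 = 0.0625; data precision n/σ² = 6/9 = 2/3.
μ̂ = (0.0625·7 + (2/3)·6.21) / (0.0625 + 2/3) = 4.5775/(35/48) = 5493/875 ≈ 6.2777.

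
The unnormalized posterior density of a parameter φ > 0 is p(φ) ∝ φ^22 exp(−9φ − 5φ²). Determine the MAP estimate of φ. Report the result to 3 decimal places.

ℓ'(φ) = 22/φ − 9 − 10φ. Setting this to zero and multiplying by φ: 10φ² + 9φ − 22 = 0.
φ = (−9 + √(9² + 4·10·22)) / (2·10) = (−9 + √961) / 20 = (−9 + 31)/20 = 11/10.
ℓ''(φ) = −22/φ² − 10 < 0, confirming a maximum.

φ̂_MAP = 1.100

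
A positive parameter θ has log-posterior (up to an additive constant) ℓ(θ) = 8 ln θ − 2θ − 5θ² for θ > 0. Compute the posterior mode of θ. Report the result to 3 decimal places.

θ̂_MAP = 0.800

ℓ'(θ) = 8/θ − 2 − 10θ. Setting this to zero and multiplying by θ: 10θ² + 2θ − 8 = 0.
θ = (−2 + √(2² + 4·10·8)) / (2·10) = (−2 + √324) / 20 = (−2 + 18)/20 = 4/5.
ℓ''(θ) = −8/θ² − 10 < 0, confirming a maximum.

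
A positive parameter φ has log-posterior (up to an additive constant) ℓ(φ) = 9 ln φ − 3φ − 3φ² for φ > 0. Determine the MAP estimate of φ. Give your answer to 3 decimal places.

φ̂_MAP = 1.000

ℓ'(φ) = 9/φ − 3 − 6φ. Setting this to zero and multiplying by φ: 6φ² + 3φ − 9 = 0.
φ = (−3 + √(3² + 4·6·9)) / (2·6) = (−3 + √225) / 12 = (−3 + 15)/12 = 1.
ℓ''(φ) = −9/φ² − 6 < 0, confirming a maximum.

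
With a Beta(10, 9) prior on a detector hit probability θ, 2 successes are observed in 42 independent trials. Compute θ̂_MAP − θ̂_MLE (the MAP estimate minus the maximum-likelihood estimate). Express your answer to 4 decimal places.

MAP − MLE = 0.1388

Posterior is Beta(12, 49); MAP = (12−1)/(61−2) = 11/59 ≈ 0.18644.
MLE ignores the prior: θ̂_MLE = k/n = 2/42 ≈ 0.04762.
Difference = 11/59 − 2/42 = 172/1239 ≈ 0.1388.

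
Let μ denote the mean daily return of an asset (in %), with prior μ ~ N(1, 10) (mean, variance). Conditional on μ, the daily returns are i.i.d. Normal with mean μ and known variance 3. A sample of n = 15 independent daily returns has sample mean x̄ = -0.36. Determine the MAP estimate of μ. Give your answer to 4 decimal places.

n = 15, x̄ = -0.36.
For a Normal prior and Normal likelihood with known variance, the posterior is Normal; its mode equals its mean, the precision-weighted average.
Prior precision 1/σ₀² = 1/10 = 0.1; data precision n/σ² = 15/3 = 5.
μ̂ = (0.1·1 + 5·(-0.36)) / (0.1 + 5) = (-1.7)/5.1 = -1/3 ≈ -0.3333.

μ̂_MAP = -0.3333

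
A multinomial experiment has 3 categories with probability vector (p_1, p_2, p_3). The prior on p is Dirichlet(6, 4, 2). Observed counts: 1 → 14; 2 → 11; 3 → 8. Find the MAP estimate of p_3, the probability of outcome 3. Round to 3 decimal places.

The posterior is Dirichlet(αᵢ + nᵢ) = Dirichlet(20, 15, 10).
For a Dirichlet(a₁,…,a_K) with all aᵢ > 1, the mode has j-th component (aⱼ − 1)/(Σaᵢ − K).
Here Σaᵢ = 45 and K = 3, so p_3 = (10 − 1)/(45 − 3) = 9/42 ≈ 0.214.

MAP estimate: 0.214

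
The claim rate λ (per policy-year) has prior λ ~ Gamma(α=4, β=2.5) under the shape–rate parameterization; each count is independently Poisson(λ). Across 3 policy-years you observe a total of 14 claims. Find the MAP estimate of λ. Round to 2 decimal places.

Σxᵢ = 14, n = 3.
Posterior ∝ λ^3e^(−2.5λ) · λ^14e^(−3λ) = λ^17e^(−5.5λ), i.e. Gamma(shape=18, rate=5.5).
The mode of a Gamma(a, b) with a ≥ 1 (shape–rate) is (a−1)/b = 17/5.5 ≈ 3.09.

λ̂_MAP = 3.09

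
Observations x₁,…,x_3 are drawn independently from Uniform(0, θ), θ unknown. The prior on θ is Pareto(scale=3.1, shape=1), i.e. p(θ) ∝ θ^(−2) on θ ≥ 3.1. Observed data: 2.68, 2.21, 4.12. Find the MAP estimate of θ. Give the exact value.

The Uniform(0, θ) likelihood is θ^(−n) for θ ≥ max(xᵢ), zero otherwise. Here max(xᵢ) = 4.12.
Posterior ∝ θ^(−2) · θ^(−3) = θ^(−5) on θ ≥ max(3.1, 4.12) = 4.12.
This density is strictly decreasing in θ, so the posterior mode lies at the lower boundary of the support.

θ̂_MAP = 4.12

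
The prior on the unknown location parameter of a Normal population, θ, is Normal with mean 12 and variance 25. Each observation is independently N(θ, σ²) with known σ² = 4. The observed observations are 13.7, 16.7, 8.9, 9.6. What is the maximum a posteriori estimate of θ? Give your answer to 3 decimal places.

n = 4; x̄ = (13.7 + 16.7 + 8.9 + 9.6)/4 = 48.9/4 = 12.225.
For a Normal prior and Normal likelihood with known variance, the posterior is Normal; its mode equals its mean, the precision-weighted average.
Prior precision 1/σ₀² = 1/25 = 0.04; data precision n/σ² = 4/4 = 1.
θ̂ = (0.04·12 + 1·12.225) / (0.04 + 1) = 12.705/1.04 = 2541/208 ≈ 12.216.

θ̂_MAP = 12.216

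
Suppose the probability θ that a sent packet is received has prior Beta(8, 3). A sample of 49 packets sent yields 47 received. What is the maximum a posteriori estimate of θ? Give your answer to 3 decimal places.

Prior: Beta(8, 3).
Data: 47 successes in 49 trials. The binomial likelihood contributes θ^47(1−θ)^2, so the posterior is Beta(8+47, 3+2) = Beta(55, 5).
For Beta(a, b) with a, b > 1 the mode is (a−1)/(a+b−2) = 54/58 ≈ 0.931.

θ̂_MAP = 0.931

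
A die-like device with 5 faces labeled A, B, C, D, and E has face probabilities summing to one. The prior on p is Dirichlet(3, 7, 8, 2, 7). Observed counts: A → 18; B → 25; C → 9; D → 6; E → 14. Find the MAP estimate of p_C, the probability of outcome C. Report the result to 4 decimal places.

The posterior is Dirichlet(αᵢ + nᵢ) = Dirichlet(21, 32, 17, 8, 21).
For a Dirichlet(a₁,…,a_K) with all aᵢ > 1, the mode has j-th component (aⱼ − 1)/(Σaᵢ − K).
Here Σaᵢ = 99 and K = 5, so p_C = (17 − 1)/(99 − 5) = 16/94 ≈ 0.1702.

MAP estimate of p_C = 0.1702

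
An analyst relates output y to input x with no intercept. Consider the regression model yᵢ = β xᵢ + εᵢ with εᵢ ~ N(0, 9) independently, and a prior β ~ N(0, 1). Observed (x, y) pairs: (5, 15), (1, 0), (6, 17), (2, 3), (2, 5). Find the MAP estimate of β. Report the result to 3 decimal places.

log p(β | y) = −Σ(yᵢ − βxᵢ)²/(2·9) − β²/(2·1) + const.
Setting the derivative to zero: Σxᵢ(yᵢ − βxᵢ)/9 − β/1 = 0, so β = Σxᵢyᵢ / (Σxᵢ² + σ²/τ²).
Σxᵢyᵢ = 5·15 + 1·0 + 6·17 + 2·3 + 2·5 = 193; Σxᵢ² = 70; σ²/τ² = 9.
β̂_MAP = 193 / (70 + 9) = 193/79 ≈ 2.443.

β̂_MAP = 2.443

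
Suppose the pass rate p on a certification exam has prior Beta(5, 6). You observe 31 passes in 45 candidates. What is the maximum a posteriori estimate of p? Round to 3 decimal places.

p̂_MAP = 0.648

Prior: Beta(5, 6).
Data: 31 successes in 45 trials. The binomial likelihood contributes p^31(1−p)^14, so the posterior is Beta(5+31, 6+14) = Beta(36, 20).
For Beta(a, b) with a, b > 1 the mode is (a−1)/(a+b−2) = 35/54 ≈ 0.648.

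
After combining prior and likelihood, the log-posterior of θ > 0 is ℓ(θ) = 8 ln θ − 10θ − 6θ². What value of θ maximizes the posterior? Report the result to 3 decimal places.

ℓ'(θ) = 8/θ − 10 − 12θ. Setting this to zero and multiplying by θ: 12θ² + 10θ − 8 = 0.
θ = (−10 + √(10² + 4·12·8)) / (2·12) = (−10 + √484) / 24 = (−10 + 22)/24 = 1/2.
ℓ''(θ) = −8/θ² − 12 < 0, confirming a maximum.

θ̂_MAP = 0.500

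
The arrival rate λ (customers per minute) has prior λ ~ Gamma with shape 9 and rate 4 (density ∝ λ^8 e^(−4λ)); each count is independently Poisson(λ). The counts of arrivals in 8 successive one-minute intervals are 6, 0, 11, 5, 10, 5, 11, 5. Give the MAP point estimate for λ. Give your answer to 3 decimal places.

λ̂_MAP = 5.083

Σxᵢ = 6+0+11+5+10+5+11+5 = 53, with n = 8.
Posterior ∝ λ^8e^(−4λ) · λ^53e^(−8λ) = λ^61e^(−12λ), i.e. Gamma(shape=62, rate=12).
The mode of a Gamma(a, b) with a ≥ 1 (shape–rate) is (a−1)/b = 61/12 ≈ 5.083.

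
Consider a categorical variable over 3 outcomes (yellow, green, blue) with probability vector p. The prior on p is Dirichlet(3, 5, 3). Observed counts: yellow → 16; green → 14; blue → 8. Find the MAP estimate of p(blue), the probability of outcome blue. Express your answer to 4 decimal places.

The posterior is Dirichlet(αᵢ + nᵢ) = Dirichlet(19, 19, 11).
For a Dirichlet(a₁,…,a_K) with all aᵢ > 1, the mode has j-th component (aⱼ − 1)/(Σaᵢ − K).
Here Σaᵢ = 49 and K = 3, so p(blue) = (11 − 1)/(49 − 3) = 10/46 ≈ 0.2174.

MAP estimate of p(blue) = 0.2174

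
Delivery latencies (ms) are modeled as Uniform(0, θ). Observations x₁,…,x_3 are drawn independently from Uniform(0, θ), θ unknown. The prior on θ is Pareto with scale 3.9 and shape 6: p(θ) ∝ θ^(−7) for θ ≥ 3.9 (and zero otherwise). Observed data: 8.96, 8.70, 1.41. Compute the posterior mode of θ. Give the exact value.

The Uniform(0, θ) likelihood is θ^(−n) for θ ≥ max(xᵢ), zero otherwise. Here max(xᵢ) = 8.96.
Posterior ∝ θ^(−7) · θ^(−3) = θ^(−10) on θ ≥ max(3.9, 8.96) = 8.96.
This density is strictly decreasing in θ, so the posterior mode lies at the lower boundary of the support.

θ̂_MAP = 8.96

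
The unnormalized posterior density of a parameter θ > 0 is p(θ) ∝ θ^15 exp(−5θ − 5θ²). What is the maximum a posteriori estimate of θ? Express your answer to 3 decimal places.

ℓ'(θ) = 15/θ − 5 − 10θ. Setting this to zero and multiplying by θ: 10θ² + 5θ − 15 = 0.
θ = (−5 + √(5² + 4·10·15)) / (2·10) = (−5 + √625) / 20 = (−5 + 25)/20 = 1.
ℓ''(θ) = −15/θ² − 10 < 0, confirming a maximum.

θ̂_MAP = 1.000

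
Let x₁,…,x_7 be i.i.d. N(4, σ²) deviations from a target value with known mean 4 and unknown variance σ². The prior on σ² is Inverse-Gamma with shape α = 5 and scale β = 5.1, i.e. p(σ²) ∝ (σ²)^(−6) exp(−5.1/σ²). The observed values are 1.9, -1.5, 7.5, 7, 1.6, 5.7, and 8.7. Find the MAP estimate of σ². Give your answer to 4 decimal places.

σ̂²_MAP = 5.0974

Sum of squared deviations about the known mean: SS = (1.9−4)² + (-1.5−4)² + (7.5−4)² + (7−4)² + (1.6−4)² + (5.7−4)² + (8.7−4)² = 86.65.
The Normal likelihood contributes (σ²)^(−n/2) exp(−SS/(2σ²)), so the posterior is Inverse-Gamma(α + n/2, β + SS/2) = Inverse-Gamma(8.5, 48.425).
The mode of Inverse-Gamma(a, b) is b/(a+1) = 48.425/9.5 ≈ 5.0974.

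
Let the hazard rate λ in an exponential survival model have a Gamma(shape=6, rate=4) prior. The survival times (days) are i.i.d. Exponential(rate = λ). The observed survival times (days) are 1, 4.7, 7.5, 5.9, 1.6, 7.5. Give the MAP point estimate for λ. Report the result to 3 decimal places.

λ̂_MAP = 0.342

The Exponential(rate=λ) likelihood is ∝ λ^n e^(−λΣtᵢ). Here n = 6 and Σtᵢ = 1 + 4.7 + 7.5 + 5.9 + 1.6 + 7.5 = 28.2.
Posterior ∝ λ^5e^(−4λ) · λ^6e^(−28.2λ) = λ^11e^(−32.2λ), i.e. Gamma(12, 32.2).
Mode = (a−1)/b = 11/32.2 ≈ 0.342.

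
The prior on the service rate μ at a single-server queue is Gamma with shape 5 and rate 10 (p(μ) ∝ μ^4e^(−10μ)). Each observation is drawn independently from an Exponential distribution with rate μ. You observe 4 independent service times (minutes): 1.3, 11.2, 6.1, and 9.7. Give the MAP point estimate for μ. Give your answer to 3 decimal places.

μ̂_MAP = 0.209

The Exponential(rate=μ) likelihood is ∝ μ^n e^(−μΣtᵢ). Here n = 4 and Σtᵢ = 1.3 + 11.2 + 6.1 + 9.7 = 28.3.
Posterior ∝ μ^4e^(−10μ) · μ^4e^(−28.3μ) = μ^8e^(−38.3μ), i.e. Gamma(9, 38.3).
Mode = (a−1)/b = 8/38.3 ≈ 0.209.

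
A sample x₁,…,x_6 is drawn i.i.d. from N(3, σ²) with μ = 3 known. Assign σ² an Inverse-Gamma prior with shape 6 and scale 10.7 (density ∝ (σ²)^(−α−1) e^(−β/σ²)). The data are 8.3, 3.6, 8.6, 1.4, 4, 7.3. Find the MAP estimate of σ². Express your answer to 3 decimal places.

σ̂²_MAP = 5.163

Sum of squared deviations about the known mean: SS = (8.3−3)² + (3.6−3)² + (8.6−3)² + (1.4−3)² + (4−3)² + (7.3−3)² = 81.86.
The Normal likelihood contributes (σ²)^(−n/2) exp(−SS/(2σ²)), so the posterior is Inverse-Gamma(α + n/2, β + SS/2) = Inverse-Gamma(9, 51.63).
The mode of Inverse-Gamma(a, b) is b/(a+1) = 51.63/10 ≈ 5.163.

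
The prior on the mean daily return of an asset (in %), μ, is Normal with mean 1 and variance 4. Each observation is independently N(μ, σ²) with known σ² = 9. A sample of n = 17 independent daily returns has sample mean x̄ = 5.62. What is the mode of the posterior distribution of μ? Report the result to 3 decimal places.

n = 17, x̄ = 5.62.
For a Normal prior and Normal likelihood with known variance, the posterior is Normal; its mode equals its mean, the precision-weighted average.
Prior precision 1/σ₀² = 1/4 = 0.25; data precision n/σ² = 17/9.
μ̂ = (0.25·1 + (17/9)·5.62) / (0.25 + 17/9) = (9779/900)/(77/36) = 5.080.

μ̂_MAP = 5.080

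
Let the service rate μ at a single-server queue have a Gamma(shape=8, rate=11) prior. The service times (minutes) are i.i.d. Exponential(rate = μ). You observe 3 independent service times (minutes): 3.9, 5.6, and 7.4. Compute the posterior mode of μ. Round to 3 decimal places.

μ̂_MAP = 0.358

The Exponential(rate=μ) likelihood is ∝ μ^n e^(−μΣtᵢ). Here n = 3 and Σtᵢ = 3.9 + 5.6 + 7.4 = 16.9.
Posterior ∝ μ^7e^(−11μ) · μ^3e^(−16.9μ) = μ^10e^(−27.9μ), i.e. Gamma(11, 27.9).
Mode = (a−1)/b = 10/27.9 ≈ 0.358.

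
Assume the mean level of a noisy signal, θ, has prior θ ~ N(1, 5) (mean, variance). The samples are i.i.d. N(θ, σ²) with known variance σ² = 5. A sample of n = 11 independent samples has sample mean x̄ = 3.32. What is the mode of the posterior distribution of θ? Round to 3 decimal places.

n = 11, x̄ = 3.32.
For a Normal prior and Normal likelihood with known variance, the posterior is Normal; its mode equals its mean, the precision-weighted average.
Prior precision 1/σ₀² = 1/5 = 0.2; data precision n/σ² = 11/5 = 2.2.
θ̂ = (0.2·1 + 2.2·3.32) / (0.2 + 2.2) = 7.504/2.4 = 469/150 ≈ 3.127.

θ̂_MAP = 3.127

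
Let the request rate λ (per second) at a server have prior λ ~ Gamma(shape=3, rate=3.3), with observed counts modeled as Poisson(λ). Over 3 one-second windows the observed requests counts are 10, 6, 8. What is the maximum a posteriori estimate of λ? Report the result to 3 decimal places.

λ̂_MAP = 4.127

Σxᵢ = 10+6+8 = 24, with n = 3.
Posterior ∝ λ^2e^(−3.3λ) · λ^24e^(−3λ) = λ^26e^(−6.3λ), i.e. Gamma(shape=27, rate=6.3).
The mode of a Gamma(a, b) with a ≥ 1 (shape–rate) is (a−1)/b = 26/6.3 ≈ 4.127.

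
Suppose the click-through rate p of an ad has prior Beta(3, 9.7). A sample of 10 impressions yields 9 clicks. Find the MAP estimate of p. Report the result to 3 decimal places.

Prior: Beta(3, 9.7).
Data: 9 successes in 10 trials. The binomial likelihood contributes p^9(1−p)^1, so the posterior is Beta(3+9, 9.7+1) = Beta(12, 10.7).
For Beta(a, b) with a, b > 1 the mode is (a−1)/(a+b−2) = 11/20.7 ≈ 0.531.

p̂_MAP = 0.531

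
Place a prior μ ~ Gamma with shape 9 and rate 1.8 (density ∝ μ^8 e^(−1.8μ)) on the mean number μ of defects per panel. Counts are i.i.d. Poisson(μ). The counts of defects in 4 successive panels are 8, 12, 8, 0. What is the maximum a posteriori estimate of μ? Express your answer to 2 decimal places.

μ̂_MAP = 6.21

Σxᵢ = 8+12+8+0 = 28, with n = 4.
Posterior ∝ μ^8e^(−1.8μ) · μ^28e^(−4μ) = μ^36e^(−5.8μ), i.e. Gamma(shape=37, rate=5.8).
The mode of a Gamma(a, b) with a ≥ 1 (shape–rate) is (a−1)/b = 36/5.8 ≈ 6.21.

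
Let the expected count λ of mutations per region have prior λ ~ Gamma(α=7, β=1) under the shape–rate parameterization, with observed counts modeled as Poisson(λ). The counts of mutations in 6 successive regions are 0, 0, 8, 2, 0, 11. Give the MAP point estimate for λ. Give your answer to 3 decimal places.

λ̂_MAP = 3.857

Σxᵢ = 0+0+8+2+0+11 = 21, with n = 6.
Posterior ∝ λ^6e^(−1λ) · λ^21e^(−6λ) = λ^27e^(−7λ), i.e. Gamma(shape=28, rate=7).
The mode of a Gamma(a, b) with a ≥ 1 (shape–rate) is (a−1)/b = 27/7 ≈ 3.857.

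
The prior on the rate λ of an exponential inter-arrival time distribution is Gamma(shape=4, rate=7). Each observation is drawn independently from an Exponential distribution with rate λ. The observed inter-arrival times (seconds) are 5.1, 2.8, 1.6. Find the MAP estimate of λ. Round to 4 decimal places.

λ̂_MAP = 0.3636

The Exponential(rate=λ) likelihood is ∝ λ^n e^(−λΣtᵢ). Here n = 3 and Σtᵢ = 5.1 + 2.8 + 1.6 = 9.5.
Posterior ∝ λ^3e^(−7λ) · λ^3e^(−9.5λ) = λ^6e^(−16.5λ), i.e. Gamma(7, 16.5).
Mode = (a−1)/b = 6/16.5 ≈ 0.3636.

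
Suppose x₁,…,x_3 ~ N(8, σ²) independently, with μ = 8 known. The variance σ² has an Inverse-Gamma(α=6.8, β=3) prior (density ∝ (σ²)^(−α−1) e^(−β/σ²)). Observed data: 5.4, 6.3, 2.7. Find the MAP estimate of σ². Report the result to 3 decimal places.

Sum of squared deviations about the known mean: SS = (5.4−8)² + (6.3−8)² + (2.7−8)² = 37.74.
The Normal likelihood contributes (σ²)^(−n/2) exp(−SS/(2σ²)), so the posterior is Inverse-Gamma(α + n/2, β + SS/2) = Inverse-Gamma(8.3, 21.87).
The mode of Inverse-Gamma(a, b) is b/(a+1) = 21.87/9.3 ≈ 2.352.

σ̂²_MAP = 2.352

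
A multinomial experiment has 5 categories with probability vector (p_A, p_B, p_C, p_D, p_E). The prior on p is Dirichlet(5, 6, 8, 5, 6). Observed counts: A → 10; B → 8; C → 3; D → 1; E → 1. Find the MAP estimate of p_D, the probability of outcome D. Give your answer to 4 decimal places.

The posterior is Dirichlet(αᵢ + nᵢ) = Dirichlet(15, 14, 11, 6, 7).
For a Dirichlet(a₁,…,a_K) with all aᵢ > 1, the mode has j-th component (aⱼ − 1)/(Σaᵢ − K).
Here Σaᵢ = 53 and K = 5, so p_D = (6 − 1)/(53 − 5) = 5/48 ≈ 0.1042.

MAP estimate of p_D = 0.1042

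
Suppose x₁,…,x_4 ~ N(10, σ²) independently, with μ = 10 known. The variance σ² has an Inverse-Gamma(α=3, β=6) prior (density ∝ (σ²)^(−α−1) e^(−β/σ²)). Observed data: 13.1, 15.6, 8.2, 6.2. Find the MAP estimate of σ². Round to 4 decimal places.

Sum of squared deviations about the known mean: SS = (13.1−10)² + (15.6−10)² + (8.2−10)² + (6.2−10)² = 58.65.
The Normal likelihood contributes (σ²)^(−n/2) exp(−SS/(2σ²)), so the posterior is Inverse-Gamma(α + n/2, β + SS/2) = Inverse-Gamma(5, 35.325).
The mode of Inverse-Gamma(a, b) is b/(a+1) = 35.325/6 ≈ 5.8875.

σ̂²_MAP = 5.8875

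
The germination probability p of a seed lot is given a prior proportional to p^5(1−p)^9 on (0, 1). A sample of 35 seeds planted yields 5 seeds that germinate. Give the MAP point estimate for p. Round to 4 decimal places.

The prior density ∝ p^5(1−p)^9 is the kernel of Beta(6, 10).
Data: 5 successes in 35 trials. The binomial likelihood contributes p^5(1−p)^30, so the posterior is Beta(6+5, 10+30) = Beta(11, 40).
For Beta(a, b) with a, b > 1 the mode is (a−1)/(a+b−2) = 10/49 ≈ 0.2041.

p̂_MAP = 0.2041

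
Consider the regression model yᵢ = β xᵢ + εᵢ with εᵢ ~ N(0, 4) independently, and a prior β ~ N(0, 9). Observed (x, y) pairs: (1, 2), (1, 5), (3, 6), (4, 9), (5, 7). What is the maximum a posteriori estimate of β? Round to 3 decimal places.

β̂_MAP = 1.831

log p(β | y) = −Σ(yᵢ − βxᵢ)²/(2·4) − β²/(2·9) + const.
Setting the derivative to zero: Σxᵢ(yᵢ − βxᵢ)/4 − β/9 = 0, so β = Σxᵢyᵢ / (Σxᵢ² + σ²/τ²).
Σxᵢyᵢ = 1·2 + 1·5 + 3·6 + 4·9 + 5·7 = 96; Σxᵢ² = 52; σ²/τ² = 4/9.
β̂_MAP = 96 / (52 + 4/9) = 96/(472/9) = 108/59 ≈ 1.831.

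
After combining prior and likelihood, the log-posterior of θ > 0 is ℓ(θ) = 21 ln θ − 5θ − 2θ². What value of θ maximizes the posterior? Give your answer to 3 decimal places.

ℓ'(θ) = 21/θ − 5 − 4θ. Setting this to zero and multiplying by θ: 4θ² + 5θ − 21 = 0.
θ = (−5 + √(5² + 4·4·21)) / (2·4) = (−5 + √361) / 8 = (−5 + 19)/8 = 7/4.
ℓ''(θ) = −21/θ² − 4 < 0, confirming a maximum.

θ̂_MAP = 1.750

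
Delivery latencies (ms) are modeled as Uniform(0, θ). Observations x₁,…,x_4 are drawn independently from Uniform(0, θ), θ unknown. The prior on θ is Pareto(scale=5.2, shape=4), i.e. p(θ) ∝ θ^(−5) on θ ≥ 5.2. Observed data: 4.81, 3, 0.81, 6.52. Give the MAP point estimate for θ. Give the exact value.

The Uniform(0, θ) likelihood is θ^(−n) for θ ≥ max(xᵢ), zero otherwise. Here max(xᵢ) = 6.52.
Posterior ∝ θ^(−5) · θ^(−4) = θ^(−9) on θ ≥ max(5.2, 6.52) = 6.52.
This density is strictly decreasing in θ, so the posterior mode lies at the lower boundary of the support.

θ̂_MAP = 6.52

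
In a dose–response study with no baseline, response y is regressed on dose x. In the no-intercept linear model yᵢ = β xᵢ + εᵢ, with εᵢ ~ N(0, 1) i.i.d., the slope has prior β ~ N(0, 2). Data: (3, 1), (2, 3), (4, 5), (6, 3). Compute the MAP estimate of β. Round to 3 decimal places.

log p(β | y) = −Σ(yᵢ − βxᵢ)²/(2·1) − β²/(2·2) + const.
Setting the derivative to zero: Σxᵢ(yᵢ − βxᵢ)/1 − β/2 = 0, so β = Σxᵢyᵢ / (Σxᵢ² + σ²/τ²).
Σxᵢyᵢ = 3·1 + 2·3 + 4·5 + 6·3 = 47; Σxᵢ² = 65; σ²/τ² = 0.5.
β̂_MAP = 47 / (65 + 0.5) = 47/65.5 ≈ 0.718.

β̂_MAP = 0.718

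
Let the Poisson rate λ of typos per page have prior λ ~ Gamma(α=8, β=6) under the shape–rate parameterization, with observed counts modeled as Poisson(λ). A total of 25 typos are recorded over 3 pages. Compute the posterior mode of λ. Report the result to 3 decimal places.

λ̂_MAP = 3.556

Σxᵢ = 25, n = 3.
Posterior ∝ λ^7e^(−6λ) · λ^25e^(−3λ) = λ^32e^(−9λ), i.e. Gamma(shape=33, rate=9).
The mode of a Gamma(a, b) with a ≥ 1 (shape–rate) is (a−1)/b = 32/9 ≈ 3.556.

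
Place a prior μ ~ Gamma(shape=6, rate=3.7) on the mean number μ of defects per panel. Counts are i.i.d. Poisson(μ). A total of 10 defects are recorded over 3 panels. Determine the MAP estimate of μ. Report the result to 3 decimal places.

Σxᵢ = 10, n = 3.
Posterior ∝ μ^5e^(−3.7μ) · μ^10e^(−3μ) = μ^15e^(−6.7μ), i.e. Gamma(shape=16, rate=6.7).
The mode of a Gamma(a, b) with a ≥ 1 (shape–rate) is (a−1)/b = 15/6.7 ≈ 2.239.

μ̂_MAP = 2.239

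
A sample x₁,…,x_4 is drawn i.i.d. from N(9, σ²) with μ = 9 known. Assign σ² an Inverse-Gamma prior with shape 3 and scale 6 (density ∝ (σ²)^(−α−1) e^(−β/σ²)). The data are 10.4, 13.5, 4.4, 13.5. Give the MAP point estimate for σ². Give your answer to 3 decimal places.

σ̂²_MAP = 6.302

Sum of squared deviations about the known mean: SS = (10.4−9)² + (13.5−9)² + (4.4−9)² + (13.5−9)² = 63.62.
The Normal likelihood contributes (σ²)^(−n/2) exp(−SS/(2σ²)), so the posterior is Inverse-Gamma(α + n/2, β + SS/2) = Inverse-Gamma(5, 37.81).
The mode of Inverse-Gamma(a, b) is b/(a+1) = 37.81/6 ≈ 6.302.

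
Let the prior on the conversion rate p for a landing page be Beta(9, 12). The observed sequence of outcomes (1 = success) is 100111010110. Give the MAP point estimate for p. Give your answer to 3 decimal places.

Prior: Beta(9, 12).
Data: 7 successes in 12 trials (from the sequence). The binomial likelihood contributes p^7(1−p)^5, so the posterior is Beta(9+7, 12+5) = Beta(16, 17).
For Beta(a, b) with a, b > 1 the mode is (a−1)/(a+b−2) = 15/31 ≈ 0.484.

p̂_MAP = 0.484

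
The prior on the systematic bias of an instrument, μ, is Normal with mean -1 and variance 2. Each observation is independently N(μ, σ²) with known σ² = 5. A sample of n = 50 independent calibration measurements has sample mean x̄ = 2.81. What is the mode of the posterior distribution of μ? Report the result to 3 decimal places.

n = 50, x̄ = 2.81.
For a Normal prior and Normal likelihood with known variance, the posterior is Normal; its mode equals its mean, the precision-weighted average.
Prior precision 1/σ₀² = 1/2 = 0.5; data precision n/σ² = 50/5 = 10.
μ̂ = (0.5·(-1) + 10·2.81) / (0.5 + 10) = 27.6/10.5 = 92/35 ≈ 2.629.

μ̂_MAP = 2.629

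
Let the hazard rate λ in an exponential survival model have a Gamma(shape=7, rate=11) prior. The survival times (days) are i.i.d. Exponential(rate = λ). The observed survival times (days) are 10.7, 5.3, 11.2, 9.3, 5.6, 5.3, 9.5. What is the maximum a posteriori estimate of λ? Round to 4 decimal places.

λ̂_MAP = 0.1915

The Exponential(rate=λ) likelihood is ∝ λ^n e^(−λΣtᵢ). Here n = 7 and Σtᵢ = 10.7 + 5.3 + 11.2 + 9.3 + 5.6 + 5.3 + 9.5 = 56.9.
Posterior ∝ λ^6e^(−11λ) · λ^7e^(−56.9λ) = λ^13e^(−67.9λ), i.e. Gamma(14, 67.9).
Mode = (a−1)/b = 13/67.9 ≈ 0.1915.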